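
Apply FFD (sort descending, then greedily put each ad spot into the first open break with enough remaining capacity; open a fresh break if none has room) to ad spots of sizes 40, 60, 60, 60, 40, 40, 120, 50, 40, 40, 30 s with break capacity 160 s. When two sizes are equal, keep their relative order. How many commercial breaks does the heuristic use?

4

Sorted descending: 120, 60, 60, 60, 50, 40, 40, 40, 40, 40, 30.
  120 → break 1 (new)  [load 120/160]
  60 → break 2 (new)  [load 60/160]
  60 → break 2  [load 120/160]
  60 → break 3 (new)  [load 60/160]
  50 → break 3  [load 110/160]
  40 → break 1  [load 160/160]
  40 → break 2  [load 160/160]
  40 → break 3  [load 150/160]
  40 → break 4 (new)  [load 40/160]
  40 → break 4  [load 80/160]
  30 → break 4  [load 110/160]
4 commercial breaks opened.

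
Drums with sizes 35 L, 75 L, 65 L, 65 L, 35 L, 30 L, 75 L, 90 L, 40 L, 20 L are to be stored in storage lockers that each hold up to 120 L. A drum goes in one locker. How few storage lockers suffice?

5

Total = 90 + 75 + 75 + 65 + 65 + 40 + 35 + 35 + 30 + 20 = 530 L.
Lower bound: ⌈530/120⌉ = 5 storage lockers.
A packing using 5 storage lockers:
  locker 1: 90 + 30 = 120
  locker 2: 75 + 40 = 115
  locker 3: 75 + 35 = 110
  locker 4: 65 + 35 + 20 = 120
  locker 5: 65 = 65
This matches the lower bound, so 5 is optimal.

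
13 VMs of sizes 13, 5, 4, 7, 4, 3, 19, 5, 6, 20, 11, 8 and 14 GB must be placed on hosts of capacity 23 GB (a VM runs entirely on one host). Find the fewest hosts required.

Total = 20 + 19 + 14 + 13 + 11 + 8 + 7 + 6 + 5 + 5 + 4 + 4 + 3 = 119 GB.
Lower bound: ⌈119/23⌉ = 6 hosts.
A packing using 6 hosts:
  host 1: 20 + 3 = 23
  host 2: 19 + 4 = 23
  host 3: 14 + 8 = 22
  host 4: 13 + 7 = 20
  host 5: 11 + 6 + 5 = 22
  host 6: 5 + 4 = 9
This matches the lower bound, so 6 is optimal.

6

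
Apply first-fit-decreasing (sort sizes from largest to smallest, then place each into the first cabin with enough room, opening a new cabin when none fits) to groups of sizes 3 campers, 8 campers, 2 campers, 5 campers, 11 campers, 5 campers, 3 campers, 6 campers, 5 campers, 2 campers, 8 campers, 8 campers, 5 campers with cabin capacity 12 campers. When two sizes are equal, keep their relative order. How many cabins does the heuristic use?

7

Sorted descending: 11, 8, 8, 8, 6, 5, 5, 5, 5, 3, 3, 2, 2.
  11 → cabin 1 (new)  [load 11/12]
  8 → cabin 2 (new)  [load 8/12]
  8 → cabin 3 (new)  [load 8/12]
  8 → cabin 4 (new)  [load 8/12]
  6 → cabin 5 (new)  [load 6/12]
  5 → cabin 5  [load 11/12]
  5 → cabin 6 (new)  [load 5/12]
  5 → cabin 6  [load 10/12]
  5 → cabin 7 (new)  [load 5/12]
  3 → cabin 2  [load 11/12]
  3 → cabin 3  [load 11/12]
  2 → cabin 4  [load 10/12]
  2 → cabin 4  [load 12/12]
7 cabins opened.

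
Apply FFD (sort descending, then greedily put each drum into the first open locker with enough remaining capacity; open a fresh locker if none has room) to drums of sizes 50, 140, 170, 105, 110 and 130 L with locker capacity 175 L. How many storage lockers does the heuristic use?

5

Sorted descending: 170, 140, 130, 110, 105, 50.
  170 → locker 1 (new)  [load 170/175]
  140 → locker 2 (new)  [load 140/175]
  130 → locker 3 (new)  [load 130/175]
  110 → locker 4 (new)  [load 110/175]
  105 → locker 5 (new)  [load 105/175]
  50 → locker 4  [load 160/175]
5 storage lockers opened.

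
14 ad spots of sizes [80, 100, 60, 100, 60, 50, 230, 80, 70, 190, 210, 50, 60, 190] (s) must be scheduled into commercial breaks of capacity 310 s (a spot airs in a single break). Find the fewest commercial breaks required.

Total = 230 + 210 + 190 + 190 + 100 + 100 + 80 + 80 + 70 + 60 + 60 + 60 + 50 + 50 = 1530 s.
Lower bound: ⌈1530/310⌉ = 5 commercial breaks.
A packing using 5 commercial breaks:
  break 1: 230 + 80 = 310
  break 2: 210 + 100 = 310
  break 3: 190 + 100 = 290
  break 4: 190 + 70 + 50 = 310
  break 5: 80 + 60 + 60 + 60 + 50 = 310
This matches the lower bound, so 5 is optimal.

5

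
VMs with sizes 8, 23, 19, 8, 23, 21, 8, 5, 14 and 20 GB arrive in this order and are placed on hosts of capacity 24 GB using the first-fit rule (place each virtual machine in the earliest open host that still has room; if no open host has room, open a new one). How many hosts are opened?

  8 → host 1 (new)  [load 8/24]
  23 → host 2 (new)  [load 23/24]
  19 → host 3 (new)  [load 19/24]
  8 → host 1  [load 16/24]
  23 → host 4 (new)  [load 23/24]
  21 → host 5 (new)  [load 21/24]
  8 → host 1  [load 24/24]
  5 → host 3  [load 24/24]
  14 → host 6 (new)  [load 14/24]
  20 → host 7 (new)  [load 20/24]
7 hosts opened.

7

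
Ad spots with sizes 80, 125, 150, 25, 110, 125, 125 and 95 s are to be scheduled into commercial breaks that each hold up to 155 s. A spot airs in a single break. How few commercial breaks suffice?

Total = 150 + 125 + 125 + 125 + 110 + 95 + 80 + 25 = 835 s.
Lower bound: ⌈835/155⌉ = 6 commercial breaks.
Also, 7 ad spots each exceed 155/2 s, and no two of those can share a break, so at least 7 commercial breaks are needed.
A packing using 7 commercial breaks:
  break 1: 150 = 150
  break 2: 125 + 25 = 150
  break 3: 125 = 125
  break 4: 125 = 125
  break 5: 110 = 110
  break 6: 95 = 95
  break 7: 80 = 80
This matches the lower bound, so 7 is optimal.

7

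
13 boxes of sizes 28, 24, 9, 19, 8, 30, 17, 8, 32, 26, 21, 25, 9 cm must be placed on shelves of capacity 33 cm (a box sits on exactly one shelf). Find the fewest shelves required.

9

Total = 32 + 30 + 28 + 26 + 25 + 24 + 21 + 19 + 17 + 9 + 9 + 8 + 8 = 256 cm.
Lower bound: ⌈256/33⌉ = 8 shelves.
Also, 9 boxes each exceed 33/2 cm, and no two of those can share a shelf, so at least 9 shelves are needed.
A packing using 9 shelves:
  shelf 1: 32 = 32
  shelf 2: 30 = 30
  shelf 3: 28 = 28
  shelf 4: 26 = 26
  shelf 5: 25 + 8 = 33
  shelf 6: 24 + 9 = 33
  shelf 7: 21 + 9 = 30
  shelf 8: 19 + 8 = 27
  shelf 9: 17 = 17
This matches the lower bound, so 9 is optimal.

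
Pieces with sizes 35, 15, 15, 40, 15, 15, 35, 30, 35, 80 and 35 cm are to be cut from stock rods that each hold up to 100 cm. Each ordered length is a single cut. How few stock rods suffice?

Total = 80 + 40 + 35 + 35 + 35 + 35 + 30 + 15 + 15 + 15 + 15 = 350 cm.
Lower bound: ⌈350/100⌉ = 4 stock rods.
A packing using 4 stock rods:
  stock rod 1: 80 + 15 = 95
  stock rod 2: 40 + 35 + 15 = 90
  stock rod 3: 35 + 35 + 30 = 100
  stock rod 4: 35 + 15 + 15 = 65
This matches the lower bound, so 4 is optimal.

4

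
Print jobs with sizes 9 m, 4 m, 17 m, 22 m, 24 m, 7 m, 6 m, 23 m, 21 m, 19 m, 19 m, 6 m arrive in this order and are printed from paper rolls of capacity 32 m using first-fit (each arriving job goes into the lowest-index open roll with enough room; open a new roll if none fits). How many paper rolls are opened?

7

  9 → roll 1 (new)  [load 9/32]
  4 → roll 1  [load 13/32]
  17 → roll 1  [load 30/32]
  22 → roll 2 (new)  [load 22/32]
  24 → roll 3 (new)  [load 24/32]
  7 → roll 2  [load 29/32]
  6 → roll 3  [load 30/32]
  23 → roll 4 (new)  [load 23/32]
  21 → roll 5 (new)  [load 21/32]
  19 → roll 6 (new)  [load 19/32]
  19 → roll 7 (new)  [load 19/32]
  6 → roll 4  [load 29/32]
7 paper rolls opened.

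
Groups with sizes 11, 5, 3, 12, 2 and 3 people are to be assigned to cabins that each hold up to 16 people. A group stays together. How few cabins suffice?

3

Total = 12 + 11 + 5 + 3 + 3 + 2 = 36 people.
Lower bound: ⌈36/16⌉ = 3 cabins.
A packing using 3 cabins:
  cabin 1: 12 + 3 = 15
  cabin 2: 11 + 5 = 16
  cabin 3: 3 + 2 = 5
This matches the lower bound, so 3 is optimal.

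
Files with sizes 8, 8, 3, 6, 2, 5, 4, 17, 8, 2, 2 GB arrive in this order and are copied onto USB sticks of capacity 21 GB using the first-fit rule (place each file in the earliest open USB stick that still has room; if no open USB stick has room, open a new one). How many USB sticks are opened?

  8 → USB stick 1 (new)  [load 8/21]
  8 → USB stick 1  [load 16/21]
  3 → USB stick 1  [load 19/21]
  6 → USB stick 2 (new)  [load 6/21]
  2 → USB stick 1  [load 21/21]
  5 → USB stick 2  [load 11/21]
  4 → USB stick 2  [load 15/21]
  17 → USB stick 3 (new)  [load 17/21]
  8 → USB stick 4 (new)  [load 8/21]
  2 → USB stick 2  [load 17/21]
  2 → USB stick 2  [load 19/21]
4 USB sticks opened.

4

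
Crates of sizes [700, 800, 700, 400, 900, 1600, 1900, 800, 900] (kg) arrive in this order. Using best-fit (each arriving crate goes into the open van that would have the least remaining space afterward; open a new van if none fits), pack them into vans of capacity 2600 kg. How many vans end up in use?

4

  700 → van 1 (new)  [load 700/2600]
  800 → van 1  [load 1500/2600]
  700 → van 1  [load 2200/2600]
  400 → van 1  [load 2600/2600]
  900 → van 2 (new)  [load 900/2600]
  1600 → van 2  [load 2500/2600]
  1900 → van 3 (new)  [load 1900/2600]
  800 → van 4 (new)  [load 800/2600]
  900 → van 4  [load 1700/2600]
4 vans opened.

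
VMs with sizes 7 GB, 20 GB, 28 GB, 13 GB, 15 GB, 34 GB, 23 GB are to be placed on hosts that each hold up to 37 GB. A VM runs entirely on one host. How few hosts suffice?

Total = 34 + 28 + 23 + 20 + 15 + 13 + 7 = 140 GB.
Lower bound: ⌈140/37⌉ = 4 hosts.
A packing using 4 hosts:
  host 1: 34 = 34
  host 2: 28 + 7 = 35
  host 3: 23 + 13 = 36
  host 4: 20 + 15 = 35
This matches the lower bound, so 4 is optimal.

4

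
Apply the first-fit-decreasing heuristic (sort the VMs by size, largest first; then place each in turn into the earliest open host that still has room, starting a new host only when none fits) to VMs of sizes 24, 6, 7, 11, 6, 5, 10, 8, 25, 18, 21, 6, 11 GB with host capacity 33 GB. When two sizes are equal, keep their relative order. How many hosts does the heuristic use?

5

Sorted descending: 25, 24, 21, 18, 11, 11, 10, 8, 7, 6, 6, 6, 5.
  25 → host 1 (new)  [load 25/33]
  24 → host 2 (new)  [load 24/33]
  21 → host 3 (new)  [load 21/33]
  18 → host 4 (new)  [load 18/33]
  11 → host 3  [load 32/33]
  11 → host 4  [load 29/33]
  10 → host 5 (new)  [load 10/33]
  8 → host 1  [load 33/33]
  7 → host 2  [load 31/33]
  6 → host 5  [load 16/33]
  6 → host 5  [load 22/33]
  6 → host 5  [load 28/33]
  5 → host 5  [load 33/33]
5 hosts opened.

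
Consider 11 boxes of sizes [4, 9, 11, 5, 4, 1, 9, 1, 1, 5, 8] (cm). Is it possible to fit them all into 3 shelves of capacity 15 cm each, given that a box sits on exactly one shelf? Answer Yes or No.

Total = 58 cm; ⌈58/15⌉ = 4.
At least 4 shelves are required, but only 3 are allowed.

No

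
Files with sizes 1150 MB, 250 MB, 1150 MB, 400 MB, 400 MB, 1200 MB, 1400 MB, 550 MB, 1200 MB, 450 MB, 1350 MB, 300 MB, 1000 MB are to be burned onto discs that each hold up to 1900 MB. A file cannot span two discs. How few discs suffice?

7

Total = 1400 + 1350 + 1200 + 1200 + 1150 + 1150 + 1000 + 550 + 450 + 400 + 400 + 300 + 250 = 10800 MB.
Lower bound: ⌈10800/1900⌉ = 6 discs.
Also, 7 files each exceed 950 MB, and no two of those can share a disc, so at least 7 discs are needed.
A packing using 7 discs:
  disc 1: 1400 + 450 = 1850
  disc 2: 1350 + 550 = 1900
  disc 3: 1200 + 400 + 300 = 1900
  disc 4: 1200 + 400 + 250 = 1850
  disc 5: 1150 = 1150
  disc 6: 1150 = 1150
  disc 7: 1000 = 1000
This matches the lower bound, so 7 is optimal.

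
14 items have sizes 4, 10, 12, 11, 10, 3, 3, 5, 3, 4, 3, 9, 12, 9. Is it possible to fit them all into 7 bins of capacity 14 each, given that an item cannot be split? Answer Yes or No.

Total = 98; ⌈98/14⌉ = 7.
The bound of 7 does not rule out 7, but exhaustive search shows no assignment into 7 bins of capacity 14 exists — the minimum is 8.

No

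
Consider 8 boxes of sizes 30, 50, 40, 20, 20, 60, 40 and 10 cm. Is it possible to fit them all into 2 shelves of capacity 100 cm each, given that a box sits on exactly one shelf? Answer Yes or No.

No

Total = 270 cm; ⌈270/100⌉ = 3.
At least 3 shelves are required, but only 2 are allowed.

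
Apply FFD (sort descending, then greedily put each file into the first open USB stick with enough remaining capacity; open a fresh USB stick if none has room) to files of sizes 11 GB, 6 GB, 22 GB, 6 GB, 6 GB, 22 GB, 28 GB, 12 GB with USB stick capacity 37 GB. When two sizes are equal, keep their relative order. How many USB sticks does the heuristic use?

Sorted descending: 28, 22, 22, 12, 11, 6, 6, 6.
  28 → USB stick 1 (new)  [load 28/37]
  22 → USB stick 2 (new)  [load 22/37]
  22 → USB stick 3 (new)  [load 22/37]
  12 → USB stick 2  [load 34/37]
  11 → USB stick 3  [load 33/37]
  6 → USB stick 1  [load 34/37]
  6 → USB stick 4 (new)  [load 6/37]
  6 → USB stick 4  [load 12/37]
4 USB sticks opened.

4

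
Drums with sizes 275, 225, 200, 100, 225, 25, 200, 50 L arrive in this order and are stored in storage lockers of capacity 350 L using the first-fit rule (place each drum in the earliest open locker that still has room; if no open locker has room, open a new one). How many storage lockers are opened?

5

  275 → locker 1 (new)  [load 275/350]
  225 → locker 2 (new)  [load 225/350]
  200 → locker 3 (new)  [load 200/350]
  100 → locker 2  [load 325/350]
  225 → locker 4 (new)  [load 225/350]
  25 → locker 1  [load 300/350]
  200 → locker 5 (new)  [load 200/350]
  50 → locker 1  [load 350/350]
5 storage lockers opened.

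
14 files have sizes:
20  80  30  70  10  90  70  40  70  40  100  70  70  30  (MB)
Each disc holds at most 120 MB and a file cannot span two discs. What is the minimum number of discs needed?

8

Total = 100 + 90 + 80 + 70 + 70 + 70 + 70 + 70 + 40 + 40 + 30 + 30 + 20 + 10 = 790 MB.
Lower bound: ⌈790/120⌉ = 7 discs.
Also, 8 files each exceed 60 MB, and no two of those can share a disc, so at least 8 discs are needed.
A packing using 8 discs:
  disc 1: 100 + 20 = 120
  disc 2: 90 + 30 = 120
  disc 3: 80 + 40 = 120
  disc 4: 70 + 40 + 10 = 120
  disc 5: 70 + 30 = 100
  disc 6: 70 = 70
  disc 7: 70 = 70
  disc 8: 70 = 70
This matches the lower bound, so 8 is optimal.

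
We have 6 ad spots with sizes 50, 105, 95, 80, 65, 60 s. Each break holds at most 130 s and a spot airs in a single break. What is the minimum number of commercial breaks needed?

4

Total = 105 + 95 + 80 + 65 + 60 + 50 = 455 s.
Lower bound: ⌈455/130⌉ = 4 commercial breaks.
A packing using 4 commercial breaks:
  break 1: 105 = 105
  break 2: 95 = 95
  break 3: 80 + 50 = 130
  break 4: 65 + 60 = 125
This matches the lower bound, so 4 is optimal.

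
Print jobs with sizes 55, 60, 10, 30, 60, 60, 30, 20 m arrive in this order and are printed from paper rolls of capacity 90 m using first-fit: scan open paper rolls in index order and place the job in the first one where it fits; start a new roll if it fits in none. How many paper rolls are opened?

4

  55 → roll 1 (new)  [load 55/90]
  60 → roll 2 (new)  [load 60/90]
  10 → roll 1  [load 65/90]
  30 → roll 2  [load 90/90]
  60 → roll 3 (new)  [load 60/90]
  60 → roll 4 (new)  [load 60/90]
  30 → roll 3  [load 90/90]
  20 → roll 1  [load 85/90]
4 paper rolls opened.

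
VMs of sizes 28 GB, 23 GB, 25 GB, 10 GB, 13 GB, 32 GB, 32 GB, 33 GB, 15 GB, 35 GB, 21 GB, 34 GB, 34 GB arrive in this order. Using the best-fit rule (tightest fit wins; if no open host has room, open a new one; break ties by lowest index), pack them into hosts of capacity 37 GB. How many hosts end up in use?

  28 → host 1 (new)  [load 28/37]
  23 → host 2 (new)  [load 23/37]
  25 → host 3 (new)  [load 25/37]
  10 → host 3  [load 35/37]
  13 → host 2  [load 36/37]
  32 → host 4 (new)  [load 32/37]
  32 → host 5 (new)  [load 32/37]
  33 → host 6 (new)  [load 33/37]
  15 → host 7 (new)  [load 15/37]
  35 → host 8 (new)  [load 35/37]
  21 → host 7  [load 36/37]
  34 → host 9 (new)  [load 34/37]
  34 → host 10 (new)  [load 34/37]
10 hosts opened.

10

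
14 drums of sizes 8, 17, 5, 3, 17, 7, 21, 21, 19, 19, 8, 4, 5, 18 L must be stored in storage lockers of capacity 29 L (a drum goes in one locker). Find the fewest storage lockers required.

7

Total = 21 + 21 + 19 + 19 + 18 + 17 + 17 + 8 + 8 + 7 + 5 + 5 + 4 + 3 = 172 L.
Lower bound: ⌈172/29⌉ = 6 storage lockers.
Also, 7 drums each exceed 29/2 L, and no two of those can share a locker, so at least 7 storage lockers are needed.
A packing using 7 storage lockers:
  locker 1: 21 + 8 = 29
  locker 2: 21 + 8 = 29
  locker 3: 19 + 7 + 3 = 29
  locker 4: 19 + 5 + 5 = 29
  locker 5: 18 + 4 = 22
  locker 6: 17 = 17
  locker 7: 17 = 17
This matches the lower bound, so 7 is optimal.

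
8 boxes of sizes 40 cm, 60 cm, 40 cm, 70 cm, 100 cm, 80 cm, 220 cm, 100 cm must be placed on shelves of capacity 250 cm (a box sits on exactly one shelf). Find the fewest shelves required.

3

Total = 220 + 100 + 100 + 80 + 70 + 60 + 40 + 40 = 710 cm.
Lower bound: ⌈710/250⌉ = 3 shelves.
A packing using 3 shelves:
  shelf 1: 220 = 220
  shelf 2: 100 + 100 + 40 = 240
  shelf 3: 80 + 70 + 60 + 40 = 250
This matches the lower bound, so 3 is optimal.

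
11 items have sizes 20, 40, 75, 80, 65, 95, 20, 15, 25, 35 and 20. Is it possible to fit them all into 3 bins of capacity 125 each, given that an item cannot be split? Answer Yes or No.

No

Total = 490; ⌈490/125⌉ = 4.
At least 4 bins are required, but only 3 are allowed.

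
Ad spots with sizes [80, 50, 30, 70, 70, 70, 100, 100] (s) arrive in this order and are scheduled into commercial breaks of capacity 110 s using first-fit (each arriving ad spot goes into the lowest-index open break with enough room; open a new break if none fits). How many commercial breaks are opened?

7

  80 → break 1 (new)  [load 80/110]
  50 → break 2 (new)  [load 50/110]
  30 → break 1  [load 110/110]
  70 → break 3 (new)  [load 70/110]
  70 → break 4 (new)  [load 70/110]
  70 → break 5 (new)  [load 70/110]
  100 → break 6 (new)  [load 100/110]
  100 → break 7 (new)  [load 100/110]
7 commercial breaks opened.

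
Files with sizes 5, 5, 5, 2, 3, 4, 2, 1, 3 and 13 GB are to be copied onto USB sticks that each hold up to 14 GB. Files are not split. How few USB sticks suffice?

4

Total = 13 + 5 + 5 + 5 + 4 + 3 + 3 + 2 + 2 + 1 = 43 GB.
Lower bound: ⌈43/14⌉ = 4 USB sticks.
A packing using 4 USB sticks:
  USB stick 1: 13 + 1 = 14
  USB stick 2: 5 + 5 + 4 = 14
  USB stick 3: 5 + 3 + 3 + 2 = 13
  USB stick 4: 2 = 2
This matches the lower bound, so 4 is optimal.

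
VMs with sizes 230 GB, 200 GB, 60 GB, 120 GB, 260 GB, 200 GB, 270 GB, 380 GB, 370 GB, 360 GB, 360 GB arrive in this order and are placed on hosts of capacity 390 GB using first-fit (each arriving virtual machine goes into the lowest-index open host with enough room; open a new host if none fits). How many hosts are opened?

  230 → host 1 (new)  [load 230/390]
  200 → host 2 (new)  [load 200/390]
  60 → host 1  [load 290/390]
  120 → host 2  [load 320/390]
  260 → host 3 (new)  [load 260/390]
  200 → host 4 (new)  [load 200/390]
  270 → host 5 (new)  [load 270/390]
  380 → host 6 (new)  [load 380/390]
  370 → host 7 (new)  [load 370/390]
  360 → host 8 (new)  [load 360/390]
  360 → host 9 (new)  [load 360/390]
9 hosts opened.

9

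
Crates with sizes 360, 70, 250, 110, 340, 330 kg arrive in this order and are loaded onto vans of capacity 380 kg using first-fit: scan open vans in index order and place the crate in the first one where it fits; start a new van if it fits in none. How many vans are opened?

5

  360 → van 1 (new)  [load 360/380]
  70 → van 2 (new)  [load 70/380]
  250 → van 2  [load 320/380]
  110 → van 3 (new)  [load 110/380]
  340 → van 4 (new)  [load 340/380]
  330 → van 5 (new)  [load 330/380]
5 vans opened.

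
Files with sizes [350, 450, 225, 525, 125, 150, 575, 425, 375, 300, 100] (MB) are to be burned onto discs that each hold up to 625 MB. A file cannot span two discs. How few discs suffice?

7

Total = 575 + 525 + 450 + 425 + 375 + 350 + 300 + 225 + 150 + 125 + 100 = 3600 MB.
Lower bound: ⌈3600/625⌉ = 6 discs.
A packing using 7 discs:
  disc 1: 575 = 575
  disc 2: 525 + 100 = 625
  disc 3: 450 + 150 = 600
  disc 4: 425 + 125 = 550
  disc 5: 375 + 225 = 600
  disc 6: 350 = 350
  disc 7: 300 = 300
No arrangement into 6 discs stays within capacity, so 7 is optimal.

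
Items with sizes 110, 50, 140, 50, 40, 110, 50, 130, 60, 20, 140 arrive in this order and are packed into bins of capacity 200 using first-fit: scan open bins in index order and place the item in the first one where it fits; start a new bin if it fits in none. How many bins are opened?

5

  110 → bin 1 (new)  [load 110/200]
  50 → bin 1  [load 160/200]
  140 → bin 2 (new)  [load 140/200]
  50 → bin 2  [load 190/200]
  40 → bin 1  [load 200/200]
  110 → bin 3 (new)  [load 110/200]
  50 → bin 3  [load 160/200]
  130 → bin 4 (new)  [load 130/200]
  60 → bin 4  [load 190/200]
  20 → bin 3  [load 180/200]
  140 → bin 5 (new)  [load 140/200]
5 bins opened.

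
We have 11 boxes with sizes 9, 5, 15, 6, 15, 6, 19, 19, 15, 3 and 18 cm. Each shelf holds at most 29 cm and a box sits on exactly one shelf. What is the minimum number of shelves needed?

6

Total = 19 + 19 + 18 + 15 + 15 + 15 + 9 + 6 + 6 + 5 + 3 = 130 cm.
Lower bound: ⌈130/29⌉ = 5 shelves.
Also, 6 boxes each exceed 29/2 cm, and no two of those can share a shelf, so at least 6 shelves are needed.
A packing using 6 shelves:
  shelf 1: 19 + 9 = 28
  shelf 2: 19 + 6 + 3 = 28
  shelf 3: 18 + 6 + 5 = 29
  shelf 4: 15 = 15
  shelf 5: 15 = 15
  shelf 6: 15 = 15
This matches the lower bound, so 6 is optimal.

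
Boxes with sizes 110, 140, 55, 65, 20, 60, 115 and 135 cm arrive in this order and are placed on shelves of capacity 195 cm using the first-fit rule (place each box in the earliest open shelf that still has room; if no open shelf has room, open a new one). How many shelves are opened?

  110 → shelf 1 (new)  [load 110/195]
  140 → shelf 2 (new)  [load 140/195]
  55 → shelf 1  [load 165/195]
  65 → shelf 3 (new)  [load 65/195]
  20 → shelf 1  [load 185/195]
  60 → shelf 3  [load 125/195]
  115 → shelf 4 (new)  [load 115/195]
  135 → shelf 5 (new)  [load 135/195]
5 shelves opened.

5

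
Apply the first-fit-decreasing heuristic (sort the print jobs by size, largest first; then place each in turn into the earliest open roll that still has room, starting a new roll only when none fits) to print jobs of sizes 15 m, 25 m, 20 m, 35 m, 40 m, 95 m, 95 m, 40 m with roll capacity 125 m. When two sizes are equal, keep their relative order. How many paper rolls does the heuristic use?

Sorted descending: 95, 95, 40, 40, 35, 25, 20, 15.
  95 → roll 1 (new)  [load 95/125]
  95 → roll 2 (new)  [load 95/125]
  40 → roll 3 (new)  [load 40/125]
  40 → roll 3  [load 80/125]
  35 → roll 3  [load 115/125]
  25 → roll 1  [load 120/125]
  20 → roll 2  [load 115/125]
  15 → roll 4 (new)  [load 15/125]
4 paper rolls opened.

4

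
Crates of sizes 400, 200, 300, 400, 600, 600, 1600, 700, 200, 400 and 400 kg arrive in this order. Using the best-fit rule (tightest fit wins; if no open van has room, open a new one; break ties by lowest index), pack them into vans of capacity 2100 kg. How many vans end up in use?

3

  400 → van 1 (new)  [load 400/2100]
  200 → van 1  [load 600/2100]
  300 → van 1  [load 900/2100]
  400 → van 1  [load 1300/2100]
  600 → van 1  [load 1900/2100]
  600 → van 2 (new)  [load 600/2100]
  1600 → van 3 (new)  [load 1600/2100]
  700 → van 2  [load 1300/2100]
  200 → van 1  [load 2100/2100]
  400 → van 3  [load 2000/2100]
  400 → van 2  [load 1700/2100]
3 vans opened.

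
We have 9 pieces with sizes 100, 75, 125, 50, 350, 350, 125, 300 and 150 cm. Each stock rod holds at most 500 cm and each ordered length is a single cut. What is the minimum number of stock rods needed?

4

Total = 350 + 350 + 300 + 150 + 125 + 125 + 100 + 75 + 50 = 1625 cm.
Lower bound: ⌈1625/500⌉ = 4 stock rods.
A packing using 4 stock rods:
  stock rod 1: 350 + 150 = 500
  stock rod 2: 350 + 125 = 475
  stock rod 3: 300 + 125 + 75 = 500
  stock rod 4: 100 + 50 = 150
This matches the lower bound, so 4 is optimal.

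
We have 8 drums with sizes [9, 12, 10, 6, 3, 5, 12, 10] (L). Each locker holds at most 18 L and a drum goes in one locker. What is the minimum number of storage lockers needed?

Total = 12 + 12 + 10 + 10 + 9 + 6 + 5 + 3 = 67 L.
Lower bound: ⌈67/18⌉ = 4 storage lockers.
A packing using 5 storage lockers:
  locker 1: 12 + 6 = 18
  locker 2: 12 + 5 = 17
  locker 3: 10 + 3 = 13
  locker 4: 10 = 10
  locker 5: 9 = 9
No arrangement into 4 storage lockers stays within capacity, so 5 is optimal.

5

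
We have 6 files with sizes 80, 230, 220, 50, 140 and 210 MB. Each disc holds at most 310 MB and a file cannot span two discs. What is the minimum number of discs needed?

Total = 230 + 220 + 210 + 140 + 80 + 50 = 930 MB.
Lower bound: ⌈930/310⌉ = 3 discs.
A packing using 4 discs:
  disc 1: 230 + 80 = 310
  disc 2: 220 + 50 = 270
  disc 3: 210 = 210
  disc 4: 140 = 140
No arrangement into 3 discs stays within capacity, so 4 is optimal.

4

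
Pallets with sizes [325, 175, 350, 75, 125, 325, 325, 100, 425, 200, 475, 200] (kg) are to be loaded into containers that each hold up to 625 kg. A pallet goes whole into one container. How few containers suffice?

Total = 475 + 425 + 350 + 325 + 325 + 325 + 200 + 200 + 175 + 125 + 100 + 75 = 3100 kg.
Lower bound: ⌈3100/625⌉ = 5 containers.
Also, 6 pallets each exceed 625/2 kg, and no two of those can share a container, so at least 6 containers are needed.
A packing using 6 containers:
  container 1: 475 + 125 = 600
  container 2: 425 + 200 = 625
  container 3: 350 + 200 + 75 = 625
  container 4: 325 + 175 + 100 = 600
  container 5: 325 = 325
  container 6: 325 = 325
This matches the lower bound, so 6 is optimal.

6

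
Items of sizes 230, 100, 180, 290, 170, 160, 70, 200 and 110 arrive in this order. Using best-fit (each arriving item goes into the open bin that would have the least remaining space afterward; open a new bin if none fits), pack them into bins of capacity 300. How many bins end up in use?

  230 → bin 1 (new)  [load 230/300]
  100 → bin 2 (new)  [load 100/300]
  180 → bin 2  [load 280/300]
  290 → bin 3 (new)  [load 290/300]
  170 → bin 4 (new)  [load 170/300]
  160 → bin 5 (new)  [load 160/300]
  70 → bin 1  [load 300/300]
  200 → bin 6 (new)  [load 200/300]
  110 → bin 4  [load 280/300]
6 bins opened.

6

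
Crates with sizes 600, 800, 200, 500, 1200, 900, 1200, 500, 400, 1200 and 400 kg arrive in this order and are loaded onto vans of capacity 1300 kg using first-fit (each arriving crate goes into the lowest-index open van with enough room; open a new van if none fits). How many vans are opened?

  600 → van 1 (new)  [load 600/1300]
  800 → van 2 (new)  [load 800/1300]
  200 → van 1  [load 800/1300]
  500 → van 1  [load 1300/1300]
  1200 → van 3 (new)  [load 1200/1300]
  900 → van 4 (new)  [load 900/1300]
  1200 → van 5 (new)  [load 1200/1300]
  500 → van 2  [load 1300/1300]
  400 → van 4  [load 1300/1300]
  1200 → van 6 (new)  [load 1200/1300]
  400 → van 7 (new)  [load 400/1300]
7 vans opened.

7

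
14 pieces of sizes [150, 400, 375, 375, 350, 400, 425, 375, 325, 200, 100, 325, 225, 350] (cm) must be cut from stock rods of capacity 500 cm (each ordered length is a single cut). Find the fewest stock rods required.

Total = 425 + 400 + 400 + 375 + 375 + 375 + 350 + 350 + 325 + 325 + 225 + 200 + 150 + 100 = 4375 cm.
Lower bound: ⌈4375/500⌉ = 9 stock rods.
Also, 10 pieces each exceed 250 cm, and no two of those can share a stock rod, so at least 10 stock rods are needed.
A packing using 11 stock rods:
  stock rod 1: 425 = 425
  stock rod 2: 400 + 100 = 500
  stock rod 3: 400 = 400
  stock rod 4: 375 = 375
  stock rod 5: 375 = 375
  stock rod 6: 375 = 375
  stock rod 7: 350 + 150 = 500
  stock rod 8: 350 = 350
  stock rod 9: 325 = 325
  stock rod 10: 325 = 325
  stock rod 11: 225 + 200 = 425
No arrangement into 10 stock rods stays within capacity, so 11 is optimal.

11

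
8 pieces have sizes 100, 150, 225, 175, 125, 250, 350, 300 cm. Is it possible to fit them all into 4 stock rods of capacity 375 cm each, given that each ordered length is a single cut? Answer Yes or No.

Total = 1675 cm; ⌈1675/375⌉ = 5.
At least 5 stock rods are required, but only 4 are allowed.

No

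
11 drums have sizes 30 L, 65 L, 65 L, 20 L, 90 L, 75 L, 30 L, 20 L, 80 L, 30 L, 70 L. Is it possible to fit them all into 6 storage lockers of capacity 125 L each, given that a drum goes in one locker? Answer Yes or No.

A valid assignment using 6 storage lockers:
  locker 1: 90 + 30 = 120
  locker 2: 80 + 30 = 110
  locker 3: 75 + 30 + 20 = 125
  locker 4: 70 + 20 = 90
  locker 5: 65 = 65
  locker 6: 65 = 65
Every load is within 125 L, so 6 storage lockers suffice.

Yes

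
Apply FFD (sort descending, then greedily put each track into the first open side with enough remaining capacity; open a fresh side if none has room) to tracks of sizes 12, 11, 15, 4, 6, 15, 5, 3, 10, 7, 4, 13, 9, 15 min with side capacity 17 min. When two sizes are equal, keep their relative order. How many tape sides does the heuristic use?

Sorted descending: 15, 15, 15, 13, 12, 11, 10, 9, 7, 6, 5, 4, 4, 3.
  15 → side 1 (new)  [load 15/17]
  15 → side 2 (new)  [load 15/17]
  15 → side 3 (new)  [load 15/17]
  13 → side 4 (new)  [load 13/17]
  12 → side 5 (new)  [load 12/17]
  11 → side 6 (new)  [load 11/17]
  10 → side 7 (new)  [load 10/17]
  9 → side 8 (new)  [load 9/17]
  7 → side 7  [load 17/17]
  6 → side 6  [load 17/17]
  5 → side 5  [load 17/17]
  4 → side 4  [load 17/17]
  4 → side 8  [load 13/17]
  3 → side 8  [load 16/17]
8 tape sides opened.

8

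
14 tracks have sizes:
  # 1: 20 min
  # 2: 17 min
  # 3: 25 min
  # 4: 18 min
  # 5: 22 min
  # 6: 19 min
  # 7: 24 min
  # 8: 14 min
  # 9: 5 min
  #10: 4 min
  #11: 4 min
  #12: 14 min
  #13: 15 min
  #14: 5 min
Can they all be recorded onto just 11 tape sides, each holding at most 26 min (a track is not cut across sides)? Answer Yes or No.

A valid assignment using 10 tape sides:
  side 1: 25 = 25
  side 2: 24 = 24
  side 3: 22 + 4 = 26
  side 4: 20 + 5 = 25
  side 5: 19 + 5 = 24
  side 6: 18 + 4 = 22
  side 7: 17 = 17
  side 8: 15 = 15
  side 9: 14 = 14
  side 10: 14 = 14
That uses only 10 ≤ 11, so 11 tape sides are enough.

Yes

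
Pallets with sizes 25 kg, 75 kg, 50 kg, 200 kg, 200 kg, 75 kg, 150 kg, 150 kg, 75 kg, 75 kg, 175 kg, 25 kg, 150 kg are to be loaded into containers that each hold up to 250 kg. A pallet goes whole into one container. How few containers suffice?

6

Total = 200 + 200 + 175 + 150 + 150 + 150 + 75 + 75 + 75 + 75 + 50 + 25 + 25 = 1425 kg.
Lower bound: ⌈1425/250⌉ = 6 containers.
A packing using 6 containers:
  container 1: 200 + 50 = 250
  container 2: 200 + 25 + 25 = 250
  container 3: 175 + 75 = 250
  container 4: 150 + 75 = 225
  container 5: 150 + 75 = 225
  container 6: 150 + 75 = 225
This matches the lower bound, so 6 is optimal.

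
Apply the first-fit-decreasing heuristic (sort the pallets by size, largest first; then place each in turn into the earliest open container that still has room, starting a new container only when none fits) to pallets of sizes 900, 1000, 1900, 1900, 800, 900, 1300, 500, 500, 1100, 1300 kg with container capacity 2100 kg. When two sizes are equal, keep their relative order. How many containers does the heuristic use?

7

Sorted descending: 1900, 1900, 1300, 1300, 1100, 1000, 900, 900, 800, 500, 500.
  1900 → container 1 (new)  [load 1900/2100]
  1900 → container 2 (new)  [load 1900/2100]
  1300 → container 3 (new)  [load 1300/2100]
  1300 → container 4 (new)  [load 1300/2100]
  1100 → container 5 (new)  [load 1100/2100]
  1000 → container 5  [load 2100/2100]
  900 → container 6 (new)  [load 900/2100]
  900 → container 6  [load 1800/2100]
  800 → container 3  [load 2100/2100]
  500 → container 4  [load 1800/2100]
  500 → container 7 (new)  [load 500/2100]
7 containers opened.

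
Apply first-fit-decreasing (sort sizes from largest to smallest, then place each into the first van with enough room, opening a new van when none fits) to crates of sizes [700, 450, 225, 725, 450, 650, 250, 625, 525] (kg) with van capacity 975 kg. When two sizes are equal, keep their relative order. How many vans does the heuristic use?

6

Sorted descending: 725, 700, 650, 625, 525, 450, 450, 250, 225.
  725 → van 1 (new)  [load 725/975]
  700 → van 2 (new)  [load 700/975]
  650 → van 3 (new)  [load 650/975]
  625 → van 4 (new)  [load 625/975]
  525 → van 5 (new)  [load 525/975]
  450 → van 5  [load 975/975]
  450 → van 6 (new)  [load 450/975]
  250 → van 1  [load 975/975]
  225 → van 2  [load 925/975]
6 vans opened.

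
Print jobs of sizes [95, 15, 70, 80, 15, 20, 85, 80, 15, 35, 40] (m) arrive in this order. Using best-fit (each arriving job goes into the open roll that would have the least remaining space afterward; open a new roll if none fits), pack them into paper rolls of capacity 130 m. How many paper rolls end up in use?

  95 → roll 1 (new)  [load 95/130]
  15 → roll 1  [load 110/130]
  70 → roll 2 (new)  [load 70/130]
  80 → roll 3 (new)  [load 80/130]
  15 → roll 1  [load 125/130]
  20 → roll 3  [load 100/130]
  85 → roll 4 (new)  [load 85/130]
  80 → roll 5 (new)  [load 80/130]
  15 → roll 3  [load 115/130]
  35 → roll 4  [load 120/130]
  40 → roll 5  [load 120/130]
5 paper rolls opened.

5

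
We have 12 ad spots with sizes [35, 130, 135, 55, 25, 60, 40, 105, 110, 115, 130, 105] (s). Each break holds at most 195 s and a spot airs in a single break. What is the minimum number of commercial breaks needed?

7

Total = 135 + 130 + 130 + 115 + 110 + 105 + 105 + 60 + 55 + 40 + 35 + 25 = 1045 s.
Lower bound: ⌈1045/195⌉ = 6 commercial breaks.
Also, 7 ad spots each exceed 195/2 s, and no two of those can share a break, so at least 7 commercial breaks are needed.
A packing using 7 commercial breaks:
  break 1: 135 + 60 = 195
  break 2: 130 + 55 = 185
  break 3: 130 + 40 + 25 = 195
  break 4: 115 + 35 = 150
  break 5: 110 = 110
  break 6: 105 = 105
  break 7: 105 = 105
This matches the lower bound, so 7 is optimal.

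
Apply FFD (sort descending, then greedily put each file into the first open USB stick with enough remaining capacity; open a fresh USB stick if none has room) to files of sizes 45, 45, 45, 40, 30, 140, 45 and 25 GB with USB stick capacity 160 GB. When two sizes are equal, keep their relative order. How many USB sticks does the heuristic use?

Sorted descending: 140, 45, 45, 45, 45, 40, 30, 25.
  140 → USB stick 1 (new)  [load 140/160]
  45 → USB stick 2 (new)  [load 45/160]
  45 → USB stick 2  [load 90/160]
  45 → USB stick 2  [load 135/160]
  45 → USB stick 3 (new)  [load 45/160]
  40 → USB stick 3  [load 85/160]
  30 → USB stick 3  [load 115/160]
  25 → USB stick 2  [load 160/160]
3 USB sticks opened.

3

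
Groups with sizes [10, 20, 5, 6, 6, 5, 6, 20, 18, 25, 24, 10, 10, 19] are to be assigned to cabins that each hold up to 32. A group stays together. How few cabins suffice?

7

Total = 25 + 24 + 20 + 20 + 19 + 18 + 10 + 10 + 10 + 6 + 6 + 6 + 5 + 5 = 184.
Lower bound: ⌈184/32⌉ = 6 cabins.
A packing using 7 cabins:
  cabin 1: 25 + 6 = 31
  cabin 2: 24 + 6 = 30
  cabin 3: 20 + 10 = 30
  cabin 4: 20 + 10 = 30
  cabin 5: 19 + 10 = 29
  cabin 6: 18 + 6 + 5 = 29
  cabin 7: 5 = 5
No arrangement into 6 cabins stays within capacity, so 7 is optimal.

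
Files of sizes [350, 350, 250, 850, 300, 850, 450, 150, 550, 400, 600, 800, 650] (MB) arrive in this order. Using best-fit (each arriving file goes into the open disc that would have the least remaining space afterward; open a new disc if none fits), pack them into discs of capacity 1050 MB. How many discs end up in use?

  350 → disc 1 (new)  [load 350/1050]
  350 → disc 1  [load 700/1050]
  250 → disc 1  [load 950/1050]
  850 → disc 2 (new)  [load 850/1050]
  300 → disc 3 (new)  [load 300/1050]
  850 → disc 4 (new)  [load 850/1050]
  450 → disc 3  [load 750/1050]
  150 → disc 2  [load 1000/1050]
  550 → disc 5 (new)  [load 550/1050]
  400 → disc 5  [load 950/1050]
  600 → disc 6 (new)  [load 600/1050]
  800 → disc 7 (new)  [load 800/1050]
  650 → disc 8 (new)  [load 650/1050]
8 discs opened.

8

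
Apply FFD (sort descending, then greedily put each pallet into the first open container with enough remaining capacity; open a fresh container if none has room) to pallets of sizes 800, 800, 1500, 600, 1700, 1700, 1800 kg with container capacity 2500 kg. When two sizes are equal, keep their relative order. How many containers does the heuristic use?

4

Sorted descending: 1800, 1700, 1700, 1500, 800, 800, 600.
  1800 → container 1 (new)  [load 1800/2500]
  1700 → container 2 (new)  [load 1700/2500]
  1700 → container 3 (new)  [load 1700/2500]
  1500 → container 4 (new)  [load 1500/2500]
  800 → container 2  [load 2500/2500]
  800 → container 3  [load 2500/2500]
  600 → container 1  [load 2400/2500]
4 containers opened.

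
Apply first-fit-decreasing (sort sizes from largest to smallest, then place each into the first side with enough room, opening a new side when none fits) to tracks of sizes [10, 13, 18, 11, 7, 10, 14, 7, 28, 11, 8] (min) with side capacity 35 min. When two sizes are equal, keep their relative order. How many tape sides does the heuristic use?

4

Sorted descending: 28, 18, 14, 13, 11, 11, 10, 10, 8, 7, 7.
  28 → side 1 (new)  [load 28/35]
  18 → side 2 (new)  [load 18/35]
  14 → side 2  [load 32/35]
  13 → side 3 (new)  [load 13/35]
  11 → side 3  [load 24/35]
  11 → side 3  [load 35/35]
  10 → side 4 (new)  [load 10/35]
  10 → side 4  [load 20/35]
  8 → side 4  [load 28/35]
  7 → side 1  [load 35/35]
  7 → side 4  [load 35/35]
4 tape sides opened.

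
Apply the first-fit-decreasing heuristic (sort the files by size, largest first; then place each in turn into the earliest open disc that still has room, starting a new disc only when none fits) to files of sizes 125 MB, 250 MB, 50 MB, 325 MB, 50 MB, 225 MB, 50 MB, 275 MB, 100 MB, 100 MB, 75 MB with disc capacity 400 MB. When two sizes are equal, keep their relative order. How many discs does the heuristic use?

5

Sorted descending: 325, 275, 250, 225, 125, 100, 100, 75, 50, 50, 50.
  325 → disc 1 (new)  [load 325/400]
  275 → disc 2 (new)  [load 275/400]
  250 → disc 3 (new)  [load 250/400]
  225 → disc 4 (new)  [load 225/400]
  125 → disc 2  [load 400/400]
  100 → disc 3  [load 350/400]
  100 → disc 4  [load 325/400]
  75 → disc 1  [load 400/400]
  50 → disc 3  [load 400/400]
  50 → disc 4  [load 375/400]
  50 → disc 5 (new)  [load 50/400]
5 discs opened.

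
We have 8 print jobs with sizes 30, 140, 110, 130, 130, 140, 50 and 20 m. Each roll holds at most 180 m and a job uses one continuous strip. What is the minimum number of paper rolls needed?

Total = 140 + 140 + 130 + 130 + 110 + 50 + 30 + 20 = 750 m.
Lower bound: ⌈750/180⌉ = 5 paper rolls.
A packing using 5 paper rolls:
  roll 1: 140 + 30 = 170
  roll 2: 140 + 20 = 160
  roll 3: 130 + 50 = 180
  roll 4: 130 = 130
  roll 5: 110 = 110
This matches the lower bound, so 5 is optimal.

5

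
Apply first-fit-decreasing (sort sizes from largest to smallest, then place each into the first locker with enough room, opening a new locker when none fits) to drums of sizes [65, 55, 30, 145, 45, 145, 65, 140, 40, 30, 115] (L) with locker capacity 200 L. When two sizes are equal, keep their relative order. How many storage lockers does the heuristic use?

5

Sorted descending: 145, 145, 140, 115, 65, 65, 55, 45, 40, 30, 30.
  145 → locker 1 (new)  [load 145/200]
  145 → locker 2 (new)  [load 145/200]
  140 → locker 3 (new)  [load 140/200]
  115 → locker 4 (new)  [load 115/200]
  65 → locker 4  [load 180/200]
  65 → locker 5 (new)  [load 65/200]
  55 → locker 1  [load 200/200]
  45 → locker 2  [load 190/200]
  40 → locker 3  [load 180/200]
  30 → locker 5  [load 95/200]
  30 → locker 5  [load 125/200]
5 storage lockers opened.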